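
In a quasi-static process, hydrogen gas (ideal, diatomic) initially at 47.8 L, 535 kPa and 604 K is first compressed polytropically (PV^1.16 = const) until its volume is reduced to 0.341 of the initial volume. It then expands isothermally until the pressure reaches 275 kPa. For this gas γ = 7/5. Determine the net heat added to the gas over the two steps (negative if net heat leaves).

n = P₁V₁/(RT₁) = 535×47.8/(8.314×604) = 5.09 mol.
Step 1 — Polytropic n=1.16: T₂ = T₁(V₁/V₂)^(n−1) = 604×(2.93)^0.16 = 717 K; P₂ = P₁(V₁/V₂)^n = 1860 kPa.
W = (P₁V₁−P₂V₂)/(n−1) = (535×47.8−1860×16.3)/0.16 = -30000 J.
ΔU = nCvΔT = 5.09×20.8×(717−604) = 12000 J.
Q = ΔU + W = -18000 J.
State after step 1: P = 1860 kPa, V = 16.3 L, T = 717 K.
Step 2 — Isothermal: T stays 717 K; PV = const ⇒ V₂ = 110 L, P₂ = 275 kPa.
ΔU = 0 (ideal gas, T constant).
W = nRT ln(V₂/V₁) = 5.09×8.314×717×ln(6.78) = 58100 J.
Q = ΔU + W = 58100 J.
Net over both steps: W = 28100 J, Q = 40100 J, ΔU = 12000 J.

40100 J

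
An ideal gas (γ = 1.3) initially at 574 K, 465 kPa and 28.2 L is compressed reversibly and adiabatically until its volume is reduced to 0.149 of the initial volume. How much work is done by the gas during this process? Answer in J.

n = P₁V₁/(RT₁) = 465×28.2/(8.314×574) = 2.75 mol.
Adiabatic: TV^(γ−1) = const ⇒ T₂ = 574×(6.71)^0.300 = 1020 K; PV^γ = const ⇒ P₂ = 5520 kPa.
ΔU = nCvΔT = 2.75×27.7×(1020−574) = 33700 J.
Q = 0 for an adiabatic process, so W = −ΔU = -33700 J.

-33700 J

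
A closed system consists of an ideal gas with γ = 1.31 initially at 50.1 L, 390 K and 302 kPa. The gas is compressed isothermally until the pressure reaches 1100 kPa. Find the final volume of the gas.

13.8 L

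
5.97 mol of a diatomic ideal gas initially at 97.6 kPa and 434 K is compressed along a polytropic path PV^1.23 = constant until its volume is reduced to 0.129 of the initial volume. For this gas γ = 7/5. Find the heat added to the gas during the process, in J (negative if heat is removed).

-23900 J

V₁ = nRT₁/P₁ = 5.97×8.314×434/97.6 = 221 L.
Polytropic n=1.23: T₂ = T₁(V₁/V₂)^(n−1) = 434×(7.75)^0.23 = 695 K; P₂ = P₁(V₁/V₂)^n = 1210 kPa.
W = (P₁V₁−P₂V₂)/(n−1) = (97.6×221−1210×28.5)/0.23 = -56300 J.
ΔU = nCvΔT = 5.97×20.8×(695−434) = 32400 J.
Q = ΔU + W = -23900 J.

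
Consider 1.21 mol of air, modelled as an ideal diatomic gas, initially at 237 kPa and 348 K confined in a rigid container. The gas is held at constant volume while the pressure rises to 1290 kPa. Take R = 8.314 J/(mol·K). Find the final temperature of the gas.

1890 K

V₁ = nRT₁/P₁ = 1.21×8.314×348/237 = 14.8 L.
Isochoric: V stays 14.8 L; P/T = const ⇒ T₂ = 1890 K, P₂ = 1290 kPa.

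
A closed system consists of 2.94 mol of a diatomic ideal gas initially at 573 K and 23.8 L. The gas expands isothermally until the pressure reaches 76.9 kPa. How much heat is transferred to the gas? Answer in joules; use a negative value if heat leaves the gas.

28500 J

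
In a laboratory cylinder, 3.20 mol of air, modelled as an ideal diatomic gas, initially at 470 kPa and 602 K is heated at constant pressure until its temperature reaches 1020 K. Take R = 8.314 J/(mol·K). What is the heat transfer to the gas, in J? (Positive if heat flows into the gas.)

V₁ = nRT₁/P₁ = 3.20×8.314×602/470 = 34.1 L.
Isobaric: P stays 470 kPa; V/T = const ⇒ T₂ = 1020 K, V₂ = 57.7 L.
W = PΔV = 470×(57.7−34.1) kPa·L = 11100 J.
ΔU = nCvΔT = 3.20×20.8×(1020−602) = 27800 J.
Q = ΔU + W = nCpΔT = 38900 J.

38900 J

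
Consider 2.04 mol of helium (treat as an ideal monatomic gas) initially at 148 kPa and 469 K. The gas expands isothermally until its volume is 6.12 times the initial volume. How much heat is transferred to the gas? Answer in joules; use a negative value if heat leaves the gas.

V₁ = nRT₁/P₁ = 2.04×8.314×469/148 = 53.7 L.
Isothermal: T stays 469 K; PV = const ⇒ V₂ = 329 L, P₂ = 24.2 kPa.
ΔU = 0 (ideal gas, T constant).
W = nRT ln(V₂/V₁) = 2.04×8.314×469×ln(6.12) = 14400 J.
Q = ΔU + W = 14400 J.

14400 J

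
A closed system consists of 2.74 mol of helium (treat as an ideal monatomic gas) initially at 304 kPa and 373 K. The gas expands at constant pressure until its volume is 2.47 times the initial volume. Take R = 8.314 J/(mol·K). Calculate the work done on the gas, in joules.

-12500 J

V₁ = nRT₁/P₁ = 2.74×8.314×373/304 = 28.0 L.
Isobaric: P stays 304 kPa; V/T = const ⇒ T₂ = 921 K, V₂ = 69.0 L.
W = PΔV = 304×(69.0−28.0) kPa·L = 12500 J.
Work done on the gas = −W_by = -12500 J.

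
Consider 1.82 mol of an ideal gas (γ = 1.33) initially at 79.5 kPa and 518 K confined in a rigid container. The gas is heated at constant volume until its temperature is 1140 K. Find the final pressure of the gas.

175 kPa

V₁ = nRT₁/P₁ = 1.82×8.314×518/79.5 = 98.6 L.
Isochoric: V stays 98.6 L; P/T = const ⇒ T₂ = 1140 K, P₂ = 175 kPa.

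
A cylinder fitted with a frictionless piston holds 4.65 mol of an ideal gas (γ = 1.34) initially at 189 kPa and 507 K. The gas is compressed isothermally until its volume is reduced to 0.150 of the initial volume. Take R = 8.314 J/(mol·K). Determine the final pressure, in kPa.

1260 kPa

V₁ = nRT₁/P₁ = 4.65×8.314×507/189 = 104 L.
Isothermal: T stays 507 K; PV = const ⇒ V₂ = 15.6 L, P₂ = 1260 kPa.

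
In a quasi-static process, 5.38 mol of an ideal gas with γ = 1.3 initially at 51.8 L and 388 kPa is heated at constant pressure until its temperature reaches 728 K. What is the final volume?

83.9 L

T₁ = P₁V₁/(nR) = 388×51.8/(5.38×8.314) = 449 K.
Isobaric: P stays 388 kPa; V/T = const ⇒ T₂ = 728 K, V₂ = 83.9 L.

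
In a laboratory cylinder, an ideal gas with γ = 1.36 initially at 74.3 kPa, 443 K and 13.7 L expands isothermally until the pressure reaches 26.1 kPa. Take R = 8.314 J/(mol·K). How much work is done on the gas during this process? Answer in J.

n = P₁V₁/(RT₁) = 74.3×13.7/(8.314×443) = 0.276 mol.
Isothermal: T stays 443 K; PV = const ⇒ V₂ = 39.0 L, P₂ = 26.1 kPa.
W = nRT ln(V₂/V₁) = 0.276×8.314×443×ln(2.85) = 1060 J.
Work done on the gas = −W_by = -1060 J.

-1060 J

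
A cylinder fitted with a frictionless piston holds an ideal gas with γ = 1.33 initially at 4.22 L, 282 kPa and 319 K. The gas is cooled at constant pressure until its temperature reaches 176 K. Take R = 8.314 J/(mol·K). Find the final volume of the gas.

2.33 L

Isobaric: P stays 282 kPa; V/T = const ⇒ T₂ = 176 K, V₂ = 2.33 L.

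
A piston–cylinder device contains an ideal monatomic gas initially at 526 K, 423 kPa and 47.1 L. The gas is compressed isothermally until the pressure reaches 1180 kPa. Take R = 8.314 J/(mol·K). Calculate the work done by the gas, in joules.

-20400 J

n = P₁V₁/(RT₁) = 423×47.1/(8.314×526) = 4.56 mol.
Isothermal: T stays 526 K; PV = const ⇒ V₂ = 16.9 L, P₂ = 1180 kPa.
W = nRT ln(V₂/V₁) = 4.56×8.314×526×ln(0.358) = -20400 J.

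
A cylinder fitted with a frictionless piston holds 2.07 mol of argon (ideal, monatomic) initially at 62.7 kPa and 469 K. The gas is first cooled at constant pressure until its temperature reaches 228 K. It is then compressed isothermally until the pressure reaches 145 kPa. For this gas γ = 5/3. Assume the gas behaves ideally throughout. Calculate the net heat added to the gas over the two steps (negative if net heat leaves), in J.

-13700 J

V₁ = nRT₁/P₁ = 2.07×8.314×469/62.7 = 129 L.
Step 1 — Isobaric: P stays 62.7 kPa; V/T = const ⇒ T₂ = 228 K, V₂ = 62.6 L.
W = PΔV = 62.7×(62.6−129) kPa·L = -4150 J.
ΔU = nCvΔT = 2.07×12.5×(228−469) = -6220 J.
Q = ΔU + W = nCpΔT = -10400 J.
State after step 1: P = 62.7 kPa, V = 62.6 L, T = 228 K.
Step 2 — Isothermal: T stays 228 K; PV = const ⇒ V₂ = 27.1 L, P₂ = 145 kPa.
ΔU = 0 (ideal gas, T constant).
W = nRT ln(V₂/V₁) = 2.07×8.314×228×ln(0.432) = -3290 J.
Q = ΔU + W = -3290 J.
Net over both steps: W = -7440 J, Q = -13700 J, ΔU = -6220 J.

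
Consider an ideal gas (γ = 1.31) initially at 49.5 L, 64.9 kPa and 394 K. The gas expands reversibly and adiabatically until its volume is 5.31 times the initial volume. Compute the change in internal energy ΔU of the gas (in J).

n = P₁V₁/(RT₁) = 64.9×49.5/(8.314×394) = 0.981 mol.
Adiabatic: TV^(γ−1) = const ⇒ T₂ = 394×(0.188)^0.310 = 235 K; PV^γ = const ⇒ P₂ = 7.28 kPa.
For an ideal gas ΔU = nCvΔT with Cv = R/(γ−1) = 26.8 J/(mol·K).
ΔU = 0.981×26.8×(235−394) = -4190 J.

-4190 J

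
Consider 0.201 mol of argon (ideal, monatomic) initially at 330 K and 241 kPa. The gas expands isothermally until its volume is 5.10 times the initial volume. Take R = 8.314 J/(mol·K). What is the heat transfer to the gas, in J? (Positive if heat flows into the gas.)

898 J

V₁ = nRT₁/P₁ = 0.201×8.314×330/241 = 2.29 L.
Isothermal: T stays 330 K; PV = const ⇒ V₂ = 11.7 L, P₂ = 47.3 kPa.
ΔU = 0 (ideal gas, T constant).
W = nRT ln(V₂/V₁) = 0.201×8.314×330×ln(5.10) = 898 J.
Q = ΔU + W = 898 J.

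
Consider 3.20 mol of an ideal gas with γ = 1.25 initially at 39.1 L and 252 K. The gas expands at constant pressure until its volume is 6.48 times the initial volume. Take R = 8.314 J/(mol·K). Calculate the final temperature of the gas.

P₁ = nRT₁/V₁ = 3.20×8.314×252/39.1 = 171 kPa.
Isobaric: P stays 171 kPa; V/T = const ⇒ T₂ = 1630 K, V₂ = 253 L.

1630 K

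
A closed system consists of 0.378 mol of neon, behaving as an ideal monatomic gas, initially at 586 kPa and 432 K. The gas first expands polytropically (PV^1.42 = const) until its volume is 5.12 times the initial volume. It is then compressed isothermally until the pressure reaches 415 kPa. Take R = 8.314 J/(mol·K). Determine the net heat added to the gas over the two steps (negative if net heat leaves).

V₁ = nRT₁/P₁ = 0.378×8.314×432/586 = 2.32 L.
Step 1 — Polytropic n=1.42: T₂ = T₁(V₁/V₂)^(n−1) = 432×(0.195)^0.42 = 218 K; P₂ = P₁(V₁/V₂)^n = 57.6 kPa.
W = (P₁V₁−P₂V₂)/(n−1) = (586×2.32−57.6×11.9)/0.42 = 1600 J.
ΔU = nCvΔT = 0.378×12.5×(218−432) = -1010 J.
Q = ΔU + W = 594 J.
State after step 1: P = 57.6 kPa, V = 11.9 L, T = 218 K.
Step 2 — Isothermal: T stays 218 K; PV = const ⇒ V₂ = 1.65 L, P₂ = 415 kPa.
ΔU = 0 (ideal gas, T constant).
W = nRT ln(V₂/V₁) = 0.378×8.314×218×ln(0.139) = -1350 J.
Q = ΔU + W = -1350 J.
Net over both steps: W = 255 J, Q = -756 J, ΔU = -1010 J.

-756 J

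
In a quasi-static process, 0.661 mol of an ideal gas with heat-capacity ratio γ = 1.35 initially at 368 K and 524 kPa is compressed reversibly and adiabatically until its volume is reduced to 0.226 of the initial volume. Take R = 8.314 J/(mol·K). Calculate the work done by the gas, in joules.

V₁ = nRT₁/P₁ = 0.661×8.314×368/524 = 3.86 L.
Adiabatic: TV^(γ−1) = const ⇒ T₂ = 368×(4.42)^0.350 = 619 K; PV^γ = const ⇒ P₂ = 3900 kPa.
ΔU = nCvΔT = 0.661×23.8×(619−368) = 3950 J.
Q = 0 for an adiabatic process, so W = −ΔU = -3950 J.

-3950 J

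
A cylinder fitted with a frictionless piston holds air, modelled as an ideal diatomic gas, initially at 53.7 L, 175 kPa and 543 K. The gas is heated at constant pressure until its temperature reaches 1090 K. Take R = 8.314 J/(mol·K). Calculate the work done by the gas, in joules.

n = P₁V₁/(RT₁) = 175×53.7/(8.314×543) = 2.08 mol.
Isobaric: P stays 175 kPa; V/T = const ⇒ T₂ = 1090 K, V₂ = 108 L.
W = PΔV = 175×(108−53.7) kPa·L = 9470 J.

9470 J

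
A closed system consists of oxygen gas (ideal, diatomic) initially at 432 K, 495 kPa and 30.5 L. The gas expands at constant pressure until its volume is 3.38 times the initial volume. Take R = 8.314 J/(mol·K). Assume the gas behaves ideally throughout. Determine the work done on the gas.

n = P₁V₁/(RT₁) = 495×30.5/(8.314×432) = 4.20 mol.
Isobaric: P stays 495 kPa; V/T = const ⇒ T₂ = 1460 K, V₂ = 103 L.
W = PΔV = 495×(103−30.5) kPa·L = 35900 J.
Work done on the gas = −W_by = -35900 J.

-35900 J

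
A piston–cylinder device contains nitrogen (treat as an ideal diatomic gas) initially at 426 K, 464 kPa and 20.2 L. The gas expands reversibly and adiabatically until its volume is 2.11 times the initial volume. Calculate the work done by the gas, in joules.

6050 J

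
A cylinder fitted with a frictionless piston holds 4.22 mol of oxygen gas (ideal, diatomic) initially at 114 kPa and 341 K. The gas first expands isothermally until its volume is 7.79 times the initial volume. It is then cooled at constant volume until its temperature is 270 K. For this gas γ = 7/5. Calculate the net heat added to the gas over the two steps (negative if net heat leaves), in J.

18300 J

V₁ = nRT₁/P₁ = 4.22×8.314×341/114 = 105 L.
Step 1 — Isothermal: T stays 341 K; PV = const ⇒ V₂ = 818 L, P₂ = 14.6 kPa.
ΔU = 0 (ideal gas, T constant).
W = nRT ln(V₂/V₁) = 4.22×8.314×341×ln(7.79) = 24600 J.
Q = ΔU + W = 24600 J.
State after step 1: P = 14.6 kPa, V = 818 L, T = 341 K.
Step 2 — Isochoric: V stays 818 L; P/T = const ⇒ T₂ = 270 K, P₂ = 11.6 kPa.
W = 0 (no volume change).
ΔU = nCvΔT = 4.22×20.8×(270−341) = -6230 J.
Q = ΔU = -6230 J.
Net over both steps: W = 24600 J, Q = 18300 J, ΔU = -6230 J.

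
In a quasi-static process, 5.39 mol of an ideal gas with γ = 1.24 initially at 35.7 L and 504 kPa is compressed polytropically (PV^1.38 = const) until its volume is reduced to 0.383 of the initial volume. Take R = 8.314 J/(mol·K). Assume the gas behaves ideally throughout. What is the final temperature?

578 K

T₁ = P₁V₁/(nR) = 504×35.7/(5.39×8.314) = 402 K.
Polytropic n=1.38: T₂ = T₁(V₁/V₂)^(n−1) = 402×(2.61)^0.38 = 578 K; P₂ = P₁(V₁/V₂)^n = 1900 kPa.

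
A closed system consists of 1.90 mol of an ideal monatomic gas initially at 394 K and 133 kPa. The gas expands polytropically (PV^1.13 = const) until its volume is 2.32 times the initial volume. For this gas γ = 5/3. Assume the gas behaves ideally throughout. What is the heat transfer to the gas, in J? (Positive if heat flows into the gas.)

V₁ = nRT₁/P₁ = 1.90×8.314×394/133 = 46.8 L.
Polytropic n=1.13: T₂ = T₁(V₁/V₂)^(n−1) = 394×(0.431)^0.13 = 353 K; P₂ = P₁(V₁/V₂)^n = 51.4 kPa.
W = (P₁V₁−P₂V₂)/(n−1) = (133×46.8−51.4×109)/0.13 = 4960 J.
ΔU = nCvΔT = 1.90×12.5×(353−394) = -967 J.
Q = ΔU + W = 3990 J.

3990 J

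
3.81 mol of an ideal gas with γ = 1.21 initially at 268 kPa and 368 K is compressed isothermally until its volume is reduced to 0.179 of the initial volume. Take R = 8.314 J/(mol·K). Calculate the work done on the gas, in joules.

20100 J

V₁ = nRT₁/P₁ = 3.81×8.314×368/268 = 43.5 L.
Isothermal: T stays 368 K; PV = const ⇒ V₂ = 7.79 L, P₂ = 1500 kPa.
W = nRT ln(V₂/V₁) = 3.81×8.314×368×ln(0.179) = -20100 J.
Work done on the gas = −W_by = 20100 J.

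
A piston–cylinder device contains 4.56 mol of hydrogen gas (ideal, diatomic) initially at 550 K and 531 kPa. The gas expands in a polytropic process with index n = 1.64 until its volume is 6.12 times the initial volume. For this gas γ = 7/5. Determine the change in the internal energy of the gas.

-35800 J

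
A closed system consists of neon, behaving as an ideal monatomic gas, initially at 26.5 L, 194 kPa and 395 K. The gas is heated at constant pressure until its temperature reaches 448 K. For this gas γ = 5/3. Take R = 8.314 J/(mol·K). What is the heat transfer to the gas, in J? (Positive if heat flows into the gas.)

n = P₁V₁/(RT₁) = 194×26.5/(8.314×395) = 1.57 mol.
Isobaric: P stays 194 kPa; V/T = const ⇒ T₂ = 448 K, V₂ = 30.1 L.
W = PΔV = 194×(30.1−26.5) kPa·L = 690 J.
ΔU = nCvΔT = 1.57×12.5×(448−395) = 1030 J.
Q = ΔU + W = nCpΔT = 1720 J.

1720 J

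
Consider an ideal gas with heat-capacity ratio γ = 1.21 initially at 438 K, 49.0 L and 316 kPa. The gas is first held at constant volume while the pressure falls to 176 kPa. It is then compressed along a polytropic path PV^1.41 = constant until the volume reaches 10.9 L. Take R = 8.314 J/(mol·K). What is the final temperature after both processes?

452 K

n = P₁V₁/(RT₁) = 316×49.0/(8.314×438) = 4.25 mol.
Step 1 — Isochoric: V stays 49.0 L; P/T = const ⇒ T₂ = 244 K, P₂ = 176 kPa.
W = 0 (no volume change).
ΔU = nCvΔT = 4.25×39.6×(244−438) = -32700 J.
Q = ΔU = -32700 J.
State after step 1: P = 176 kPa, V = 49.0 L, T = 244 K.
Step 2 — Polytropic n=1.41: T₂ = T₁(V₁/V₂)^(n−1) = 244×(4.50)^0.41 = 452 K; P₂ = P₁(V₁/V₂)^n = 1470 kPa.
W = (P₁V₁−P₂V₂)/(n−1) = (176×49.0−1470×10.9)/0.41 = -17900 J.
ΔU = nCvΔT = 4.25×39.6×(452−244) = 35000 J.
Q = ΔU + W = 17100 J.
Net over both steps: W = -17900 J, Q = -15600 J, ΔU = 2320 J.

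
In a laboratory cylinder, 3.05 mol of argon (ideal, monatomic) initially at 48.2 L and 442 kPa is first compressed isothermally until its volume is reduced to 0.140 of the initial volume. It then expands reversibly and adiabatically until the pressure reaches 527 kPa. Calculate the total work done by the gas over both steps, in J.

-25500 J

T₁ = P₁V₁/(nR) = 442×48.2/(3.05×8.314) = 840 K.
Step 1 — Isothermal: T stays 840 K; PV = const ⇒ V₂ = 6.75 L, P₂ = 3160 kPa.
ΔU = 0 (ideal gas, T constant).
W = nRT ln(V₂/V₁) = 3.05×8.314×840×ln(0.140) = -41900 J.
Q = ΔU + W = -41900 J.
State after step 1: P = 3160 kPa, V = 6.75 L, T = 840 K.
Step 2 — Adiabatic: T₂/T₁ = (P₂/P₁)^((γ−1)/γ) ⇒ T₂ = 840×(0.167)^0.400 = 411 K; V₂ = 19.8 L.
ΔU = nCvΔT = 3.05×12.5×(411−840) = -16300 J.
Q = 0 for an adiabatic process, so W = −ΔU = 16300 J.
Net over both steps: W = -25500 J, Q = -41900 J, ΔU = -16300 J.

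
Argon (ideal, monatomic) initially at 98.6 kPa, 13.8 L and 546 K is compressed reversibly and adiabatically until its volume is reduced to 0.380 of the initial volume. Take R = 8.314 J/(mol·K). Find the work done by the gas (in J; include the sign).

-1850 J

n = P₁V₁/(RT₁) = 98.6×13.8/(8.314×546) = 0.300 mol.
Adiabatic: TV^(γ−1) = const ⇒ T₂ = 546×(2.63)^0.667 = 1040 K; PV^γ = const ⇒ P₂ = 495 kPa.
ΔU = nCvΔT = 0.300×12.5×(1040−546) = 1850 J.
Q = 0 for an adiabatic process, so W = −ΔU = -1850 J.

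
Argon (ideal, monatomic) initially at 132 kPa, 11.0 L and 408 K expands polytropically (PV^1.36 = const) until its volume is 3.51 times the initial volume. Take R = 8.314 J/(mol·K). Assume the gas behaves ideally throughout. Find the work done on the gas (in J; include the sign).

-1470 J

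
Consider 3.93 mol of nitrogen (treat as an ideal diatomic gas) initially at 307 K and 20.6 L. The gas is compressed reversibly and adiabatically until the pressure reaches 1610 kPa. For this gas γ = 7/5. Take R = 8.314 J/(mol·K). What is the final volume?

8.77 L

P₁ = nRT₁/V₁ = 3.93×8.314×307/20.6 = 487 kPa.
Adiabatic: T₂/T₁ = (P₂/P₁)^((γ−1)/γ) ⇒ T₂ = 307×(3.31)^0.286 = 432 K; V₂ = 8.77 L.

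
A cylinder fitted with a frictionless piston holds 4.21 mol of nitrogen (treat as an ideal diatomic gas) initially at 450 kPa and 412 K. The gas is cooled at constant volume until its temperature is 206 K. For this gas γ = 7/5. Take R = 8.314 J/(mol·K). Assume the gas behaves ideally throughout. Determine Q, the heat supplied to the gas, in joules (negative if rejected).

-18000 J

V₁ = nRT₁/P₁ = 4.21×8.314×412/450 = 32.0 L.
Isochoric: V stays 32.0 L; P/T = const ⇒ T₂ = 206 K, P₂ = 225 kPa.
W = 0 (no volume change).
ΔU = nCvΔT = 4.21×20.8×(206−412) = -18000 J.
Q = ΔU = -18000 J.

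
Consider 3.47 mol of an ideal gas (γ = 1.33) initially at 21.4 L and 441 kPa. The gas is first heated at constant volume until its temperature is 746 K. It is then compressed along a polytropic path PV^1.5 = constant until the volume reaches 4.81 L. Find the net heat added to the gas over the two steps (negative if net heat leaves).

61200 J

T₁ = P₁V₁/(nR) = 441×21.4/(3.47×8.314) = 327 K.
Step 1 — Isochoric: V stays 21.4 L; P/T = const ⇒ T₂ = 746 K, P₂ = 1010 kPa.
W = 0 (no volume change).
ΔU = nCvΔT = 3.47×25.2×(746−327) = 36600 J.
Q = ΔU = 36600 J.
State after step 1: P = 1010 kPa, V = 21.4 L, T = 746 K.
Step 2 — Polytropic n=1.5: T₂ = T₁(V₁/V₂)^(n−1) = 746×(4.45)^0.50 = 1570 K; P₂ = P₁(V₁/V₂)^n = 9440 kPa.
W = (P₁V₁−P₂V₂)/(n−1) = (1010×21.4−9440×4.81)/0.50 = -47700 J.
ΔU = nCvΔT = 3.47×25.2×(1570−746) = 72300 J.
Q = ΔU + W = 24600 J.
Net over both steps: W = -47700 J, Q = 61200 J, ΔU = 109000 J.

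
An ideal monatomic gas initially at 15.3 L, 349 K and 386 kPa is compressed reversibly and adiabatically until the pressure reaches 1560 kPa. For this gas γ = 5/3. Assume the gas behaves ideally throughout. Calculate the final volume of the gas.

Adiabatic: T₂/T₁ = (P₂/P₁)^((γ−1)/γ) ⇒ T₂ = 349×(4.04)^0.400 = 610 K; V₂ = 6.62 L.

6.62 L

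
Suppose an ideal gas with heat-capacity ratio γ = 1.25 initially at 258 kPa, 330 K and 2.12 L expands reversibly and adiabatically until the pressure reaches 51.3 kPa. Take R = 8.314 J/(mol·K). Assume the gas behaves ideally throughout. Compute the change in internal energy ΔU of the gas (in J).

n = P₁V₁/(RT₁) = 258×2.12/(8.314×330) = 0.199 mol.
Adiabatic: T₂/T₁ = (P₂/P₁)^((γ−1)/γ) ⇒ T₂ = 330×(0.199)^0.200 = 239 K; V₂ = 7.72 L.
For an ideal gas ΔU = nCvΔT with Cv = R/(γ−1) = 33.3 J/(mol·K).
ΔU = 0.199×33.3×(239−330) = -604 J.

-604 J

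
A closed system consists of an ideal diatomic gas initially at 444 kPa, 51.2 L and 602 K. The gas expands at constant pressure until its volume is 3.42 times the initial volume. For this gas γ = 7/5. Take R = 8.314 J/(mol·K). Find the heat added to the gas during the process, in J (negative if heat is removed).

193000 J

n = P₁V₁/(RT₁) = 444×51.2/(8.314×602) = 4.54 mol.
Isobaric: P stays 444 kPa; V/T = const ⇒ T₂ = 2060 K, V₂ = 175 L.
W = PΔV = 444×(175−51.2) kPa·L = 55000 J.
ΔU = nCvΔT = 4.54×20.8×(2060−602) = 138000 J.
Q = ΔU + W = nCpΔT = 193000 J.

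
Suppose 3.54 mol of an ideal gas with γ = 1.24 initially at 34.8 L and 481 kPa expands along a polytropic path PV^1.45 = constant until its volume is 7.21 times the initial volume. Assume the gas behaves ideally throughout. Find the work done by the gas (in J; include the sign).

T₁ = P₁V₁/(nR) = 481×34.8/(3.54×8.314) = 569 K.
Polytropic n=1.45: T₂ = T₁(V₁/V₂)^(n−1) = 569×(0.139)^0.45 = 234 K; P₂ = P₁(V₁/V₂)^n = 27.4 kPa.
W = (P₁V₁−P₂V₂)/(n−1) = (481×34.8−27.4×251)/0.45 = 21900 J.

21900 J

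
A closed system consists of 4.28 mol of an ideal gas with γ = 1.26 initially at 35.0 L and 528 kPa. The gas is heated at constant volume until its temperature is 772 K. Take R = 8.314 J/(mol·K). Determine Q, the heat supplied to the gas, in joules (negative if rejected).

34600 J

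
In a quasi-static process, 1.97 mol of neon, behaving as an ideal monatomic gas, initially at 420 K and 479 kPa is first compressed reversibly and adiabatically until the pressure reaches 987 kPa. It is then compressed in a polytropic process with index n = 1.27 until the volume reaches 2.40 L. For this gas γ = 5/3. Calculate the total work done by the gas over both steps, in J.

-18500 J

V₁ = nRT₁/P₁ = 1.97×8.314×420/479 = 14.4 L.
Step 1 — Adiabatic: T₂/T₁ = (P₂/P₁)^((γ−1)/γ) ⇒ T₂ = 420×(2.06)^0.400 = 561 K; V₂ = 9.31 L.
ΔU = nCvΔT = 1.97×12.5×(561−420) = 3460 J.
Q = 0 for an adiabatic process, so W = −ΔU = -3460 J.
State after step 1: P = 987 kPa, V = 9.31 L, T = 561 K.
Step 2 — Polytropic n=1.27: T₂ = T₁(V₁/V₂)^(n−1) = 561×(3.88)^0.27 = 809 K; P₂ = P₁(V₁/V₂)^n = 5520 kPa.
W = (P₁V₁−P₂V₂)/(n−1) = (987×9.31−5520×2.40)/0.27 = -15000 J.
ΔU = nCvΔT = 1.97×12.5×(809−561) = 6090 J.
Q = ΔU + W = -8940 J.
Net over both steps: W = -18500 J, Q = -8940 J, ΔU = 9550 J.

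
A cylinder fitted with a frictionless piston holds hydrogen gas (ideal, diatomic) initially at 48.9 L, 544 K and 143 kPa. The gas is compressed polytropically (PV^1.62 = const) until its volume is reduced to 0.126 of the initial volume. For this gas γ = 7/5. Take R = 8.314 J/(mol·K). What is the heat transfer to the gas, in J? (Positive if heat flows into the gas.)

16200 J

n = P₁V₁/(RT₁) = 143×48.9/(8.314×544) = 1.55 mol.
Polytropic n=1.62: T₂ = T₁(V₁/V₂)^(n−1) = 544×(7.94)^0.62 = 1970 K; P₂ = P₁(V₁/V₂)^n = 4100 kPa.
W = (P₁V₁−P₂V₂)/(n−1) = (143×48.9−4100×6.16)/0.62 = -29500 J.
ΔU = nCvΔT = 1.55×20.8×(1970−544) = 45700 J.
Q = ΔU + W = 16200 J.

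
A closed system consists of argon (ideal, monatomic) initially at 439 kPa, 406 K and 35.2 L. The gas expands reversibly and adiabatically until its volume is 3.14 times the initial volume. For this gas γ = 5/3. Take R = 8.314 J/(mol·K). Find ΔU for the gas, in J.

n = P₁V₁/(RT₁) = 439×35.2/(8.314×406) = 4.58 mol.
Adiabatic: TV^(γ−1) = const ⇒ T₂ = 406×(0.318)^0.667 = 189 K; PV^γ = const ⇒ P₂ = 65.2 kPa.
For an ideal gas ΔU = nCvΔT with Cv = (3/2)R = 12.5 J/(mol·K).
ΔU = 4.58×12.5×(189−406) = -12400 J.

-12400 J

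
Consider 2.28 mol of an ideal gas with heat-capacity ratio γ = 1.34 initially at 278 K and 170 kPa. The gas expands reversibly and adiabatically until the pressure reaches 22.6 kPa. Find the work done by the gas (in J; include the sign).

V₁ = nRT₁/P₁ = 2.28×8.314×278/170 = 31.0 L.
Adiabatic: T₂/T₁ = (P₂/P₁)^((γ−1)/γ) ⇒ T₂ = 278×(0.133)^0.254 = 167 K; V₂ = 140 L.
ΔU = nCvΔT = 2.28×24.5×(167−278) = -6210 J.
Q = 0 for an adiabatic process, so W = −ΔU = 6210 J.

6210 J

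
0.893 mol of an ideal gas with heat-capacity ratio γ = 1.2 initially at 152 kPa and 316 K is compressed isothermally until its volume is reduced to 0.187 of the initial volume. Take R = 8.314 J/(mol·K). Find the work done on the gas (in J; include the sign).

3930 J

V₁ = nRT₁/P₁ = 0.893×8.314×316/152 = 15.4 L.
Isothermal: T stays 316 K; PV = const ⇒ V₂ = 2.89 L, P₂ = 813 kPa.
W = nRT ln(V₂/V₁) = 0.893×8.314×316×ln(0.187) = -3930 J.
Work done on the gas = −W_by = 3930 J.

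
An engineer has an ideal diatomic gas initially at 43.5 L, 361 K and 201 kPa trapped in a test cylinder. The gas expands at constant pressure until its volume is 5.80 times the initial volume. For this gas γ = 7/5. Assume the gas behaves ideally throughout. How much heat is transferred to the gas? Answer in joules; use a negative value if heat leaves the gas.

n = P₁V₁/(RT₁) = 201×43.5/(8.314×361) = 2.91 mol.
Isobaric: P stays 201 kPa; V/T = const ⇒ T₂ = 2090 K, V₂ = 252 L.
W = PΔV = 201×(252−43.5) kPa·L = 42000 J.
ΔU = nCvΔT = 2.91×20.8×(2090−361) = 105000 J.
Q = ΔU + W = nCpΔT = 147000 J.

147000 J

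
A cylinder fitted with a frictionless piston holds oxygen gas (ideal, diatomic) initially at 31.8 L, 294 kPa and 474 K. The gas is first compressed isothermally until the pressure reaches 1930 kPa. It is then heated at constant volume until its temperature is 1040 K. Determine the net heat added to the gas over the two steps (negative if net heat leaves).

10300 J

n = P₁V₁/(RT₁) = 294×31.8/(8.314×474) = 2.37 mol.
Step 1 — Isothermal: T stays 474 K; PV = const ⇒ V₂ = 4.84 L, P₂ = 1930 kPa.
ΔU = 0 (ideal gas, T constant).
W = nRT ln(V₂/V₁) = 2.37×8.314×474×ln(0.152) = -17600 J.
Q = ΔU + W = -17600 J.
State after step 1: P = 1930 kPa, V = 4.84 L, T = 474 K.
Step 2 — Isochoric: V stays 4.84 L; P/T = const ⇒ T₂ = 1040 K, P₂ = 4230 kPa.
W = 0 (no volume change).
ΔU = nCvΔT = 2.37×20.8×(1040−474) = 27900 J.
Q = ΔU = 27900 J.
Net over both steps: W = -17600 J, Q = 10300 J, ΔU = 27900 J.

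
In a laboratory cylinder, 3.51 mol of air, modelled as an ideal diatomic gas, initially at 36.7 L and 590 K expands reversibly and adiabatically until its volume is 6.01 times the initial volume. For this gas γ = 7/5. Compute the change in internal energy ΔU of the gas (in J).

P₁ = nRT₁/V₁ = 3.51×8.314×590/36.7 = 469 kPa.
Adiabatic: TV^(γ−1) = const ⇒ T₂ = 590×(0.166)^0.400 = 288 K; PV^γ = const ⇒ P₂ = 38.1 kPa.
For an ideal gas ΔU = nCvΔT with Cv = (5/2)R = 20.8 J/(mol·K).
ΔU = 3.51×20.8×(288−590) = -22000 J.

-22000 J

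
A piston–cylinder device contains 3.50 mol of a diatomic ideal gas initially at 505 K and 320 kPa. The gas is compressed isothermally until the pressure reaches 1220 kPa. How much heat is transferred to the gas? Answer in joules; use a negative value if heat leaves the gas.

-19700 J

V₁ = nRT₁/P₁ = 3.50×8.314×505/320 = 45.9 L.
Isothermal: T stays 505 K; PV = const ⇒ V₂ = 12.0 L, P₂ = 1220 kPa.
ΔU = 0 (ideal gas, T constant).
W = nRT ln(V₂/V₁) = 3.50×8.314×505×ln(0.262) = -19700 J.
Q = ΔU + W = -19700 J.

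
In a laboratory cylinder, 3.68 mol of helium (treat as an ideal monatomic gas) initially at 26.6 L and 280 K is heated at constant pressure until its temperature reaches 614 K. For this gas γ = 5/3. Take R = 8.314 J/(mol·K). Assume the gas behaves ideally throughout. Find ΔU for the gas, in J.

15300 J

P₁ = nRT₁/V₁ = 3.68×8.314×280/26.6 = 322 kPa.
Isobaric: P stays 322 kPa; V/T = const ⇒ T₂ = 614 K, V₂ = 58.3 L.
For an ideal gas ΔU = nCvΔT with Cv = (3/2)R = 12.5 J/(mol·K).
ΔU = 3.68×12.5×(614−280) = 15300 J.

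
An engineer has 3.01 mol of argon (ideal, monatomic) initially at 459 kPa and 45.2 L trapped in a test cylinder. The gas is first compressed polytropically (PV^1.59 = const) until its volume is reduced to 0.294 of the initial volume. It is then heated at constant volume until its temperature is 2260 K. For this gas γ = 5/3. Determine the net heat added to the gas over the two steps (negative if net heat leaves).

T₁ = P₁V₁/(nR) = 459×45.2/(3.01×8.314) = 829 K.
Step 1 — Polytropic n=1.59: T₂ = T₁(V₁/V₂)^(n−1) = 829×(3.40)^0.59 = 1710 K; P₂ = P₁(V₁/V₂)^n = 3210 kPa.
W = (P₁V₁−P₂V₂)/(n−1) = (459×45.2−3210×13.3)/0.59 = -37200 J.
ΔU = nCvΔT = 3.01×12.5×(1710−829) = 33000 J.
Q = ΔU + W = -4280 J.
State after step 1: P = 3210 kPa, V = 13.3 L, T = 1710 K.
Step 2 — Isochoric: V stays 13.3 L; P/T = const ⇒ T₂ = 2260 K, P₂ = 4260 kPa.
W = 0 (no volume change).
ΔU = nCvΔT = 3.01×12.5×(2260−1710) = 20800 J.
Q = ΔU = 20800 J.
Net over both steps: W = -37200 J, Q = 16500 J, ΔU = 53700 J.

16500 J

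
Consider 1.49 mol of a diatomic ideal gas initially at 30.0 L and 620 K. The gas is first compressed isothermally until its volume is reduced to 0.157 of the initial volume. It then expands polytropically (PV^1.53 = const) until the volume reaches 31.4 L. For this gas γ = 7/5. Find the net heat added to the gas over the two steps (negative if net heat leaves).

P₁ = nRT₁/V₁ = 1.49×8.314×620/30.0 = 256 kPa.
Step 1 — Isothermal: T stays 620 K; PV = const ⇒ V₂ = 4.71 L, P₂ = 1630 kPa.
ΔU = 0 (ideal gas, T constant).
W = nRT ln(V₂/V₁) = 1.49×8.314×620×ln(0.157) = -14200 J.
Q = ΔU + W = -14200 J.
State after step 1: P = 1630 kPa, V = 4.71 L, T = 620 K.
Step 2 — Polytropic n=1.53: T₂ = T₁(V₁/V₂)^(n−1) = 620×(0.150)^0.53 = 227 K; P₂ = P₁(V₁/V₂)^n = 89.5 kPa.
W = (P₁V₁−P₂V₂)/(n−1) = (1630×4.71−89.5×31.4)/0.53 = 9190 J.
ΔU = nCvΔT = 1.49×20.8×(227−620) = -12200 J.
Q = ΔU + W = -2990 J.
Net over both steps: W = -5030 J, Q = -17200 J, ΔU = -12200 J.

-17200 J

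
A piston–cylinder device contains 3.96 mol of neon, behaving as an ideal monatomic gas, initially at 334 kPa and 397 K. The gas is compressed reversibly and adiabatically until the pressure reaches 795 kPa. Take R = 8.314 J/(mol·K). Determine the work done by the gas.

V₁ = nRT₁/P₁ = 3.96×8.314×397/334 = 39.1 L.
Adiabatic: T₂/T₁ = (P₂/P₁)^((γ−1)/γ) ⇒ T₂ = 397×(2.38)^0.400 = 562 K; V₂ = 23.3 L.
ΔU = nCvΔT = 3.96×12.5×(562−397) = 8130 J.
Q = 0 for an adiabatic process, so W = −ΔU = -8130 J.

-8130 J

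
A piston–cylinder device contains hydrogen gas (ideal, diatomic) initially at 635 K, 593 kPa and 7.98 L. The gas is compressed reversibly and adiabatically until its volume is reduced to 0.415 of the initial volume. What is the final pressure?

2030 kPa

Adiabatic: TV^(γ−1) = const ⇒ T₂ = 635×(2.41)^0.400 = 903 K; PV^γ = const ⇒ P₂ = 2030 kPa.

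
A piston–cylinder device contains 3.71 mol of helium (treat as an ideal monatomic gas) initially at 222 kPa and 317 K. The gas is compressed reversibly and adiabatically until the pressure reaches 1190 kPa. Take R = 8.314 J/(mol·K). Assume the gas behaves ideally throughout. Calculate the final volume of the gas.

V₁ = nRT₁/P₁ = 3.71×8.314×317/222 = 44.0 L.
Adiabatic: T₂/T₁ = (P₂/P₁)^((γ−1)/γ) ⇒ T₂ = 317×(5.36)^0.400 = 620 K; V₂ = 16.1 L.

16.1 L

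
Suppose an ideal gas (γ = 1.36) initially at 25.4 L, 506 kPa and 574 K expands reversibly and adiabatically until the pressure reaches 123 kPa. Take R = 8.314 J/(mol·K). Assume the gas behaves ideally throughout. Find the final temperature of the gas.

Adiabatic: T₂/T₁ = (P₂/P₁)^((γ−1)/γ) ⇒ T₂ = 574×(0.243)^0.265 = 395 K; V₂ = 71.9 L.

395 K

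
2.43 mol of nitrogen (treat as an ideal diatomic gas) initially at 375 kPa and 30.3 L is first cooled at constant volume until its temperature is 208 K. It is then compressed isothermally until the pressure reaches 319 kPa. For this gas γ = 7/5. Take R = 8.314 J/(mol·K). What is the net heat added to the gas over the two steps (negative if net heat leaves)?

-21400 J

T₁ = P₁V₁/(nR) = 375×30.3/(2.43×8.314) = 562 K.
Step 1 — Isochoric: V stays 30.3 L; P/T = const ⇒ T₂ = 208 K, P₂ = 139 kPa.
W = 0 (no volume change).
ΔU = nCvΔT = 2.43×20.8×(208−562) = -17900 J.
Q = ΔU = -17900 J.
State after step 1: P = 139 kPa, V = 30.3 L, T = 208 K.
Step 2 — Isothermal: T stays 208 K; PV = const ⇒ V₂ = 13.2 L, P₂ = 319 kPa.
ΔU = 0 (ideal gas, T constant).
W = nRT ln(V₂/V₁) = 2.43×8.314×208×ln(0.435) = -3500 J.
Q = ΔU + W = -3500 J.
Net over both steps: W = -3500 J, Q = -21400 J, ΔU = -17900 J.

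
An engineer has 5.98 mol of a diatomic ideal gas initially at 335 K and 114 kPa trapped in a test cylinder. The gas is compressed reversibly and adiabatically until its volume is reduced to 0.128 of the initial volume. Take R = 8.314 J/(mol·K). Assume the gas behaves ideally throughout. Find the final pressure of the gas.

V₁ = nRT₁/P₁ = 5.98×8.314×335/114 = 146 L.
Adiabatic: TV^(γ−1) = const ⇒ T₂ = 335×(7.81)^0.400 = 762 K; PV^γ = const ⇒ P₂ = 2030 kPa.

2030 kPa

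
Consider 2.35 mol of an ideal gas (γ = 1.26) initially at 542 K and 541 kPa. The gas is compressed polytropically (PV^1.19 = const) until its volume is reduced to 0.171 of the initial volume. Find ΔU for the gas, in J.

16200 J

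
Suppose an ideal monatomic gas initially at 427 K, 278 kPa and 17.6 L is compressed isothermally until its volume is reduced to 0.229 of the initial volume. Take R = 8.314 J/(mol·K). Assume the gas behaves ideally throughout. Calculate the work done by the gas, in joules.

-7210 J

n = P₁V₁/(RT₁) = 278×17.6/(8.314×427) = 1.38 mol.
Isothermal: T stays 427 K; PV = const ⇒ V₂ = 4.03 L, P₂ = 1210 kPa.
W = nRT ln(V₂/V₁) = 1.38×8.314×427×ln(0.229) = -7210 J.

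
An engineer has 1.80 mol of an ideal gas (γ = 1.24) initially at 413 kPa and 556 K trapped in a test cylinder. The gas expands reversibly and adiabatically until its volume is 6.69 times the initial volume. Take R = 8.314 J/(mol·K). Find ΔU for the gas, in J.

V₁ = nRT₁/P₁ = 1.80×8.314×556/413 = 20.1 L.
Adiabatic: TV^(γ−1) = const ⇒ T₂ = 556×(0.149)^0.240 = 352 K; PV^γ = const ⇒ P₂ = 39.1 kPa.
For an ideal gas ΔU = nCvΔT with Cv = R/(γ−1) = 34.6 J/(mol·K).
ΔU = 1.80×34.6×(352−556) = -12700 J.

-12700 J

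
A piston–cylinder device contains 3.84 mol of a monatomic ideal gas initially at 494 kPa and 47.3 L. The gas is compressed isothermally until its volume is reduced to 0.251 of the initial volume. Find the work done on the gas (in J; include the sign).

32300 J

T₁ = P₁V₁/(nR) = 494×47.3/(3.84×8.314) = 732 K.
Isothermal: T stays 732 K; PV = const ⇒ V₂ = 11.9 L, P₂ = 1970 kPa.
W = nRT ln(V₂/V₁) = 3.84×8.314×732×ln(0.251) = -32300 J.
Work done on the gas = −W_by = 32300 J.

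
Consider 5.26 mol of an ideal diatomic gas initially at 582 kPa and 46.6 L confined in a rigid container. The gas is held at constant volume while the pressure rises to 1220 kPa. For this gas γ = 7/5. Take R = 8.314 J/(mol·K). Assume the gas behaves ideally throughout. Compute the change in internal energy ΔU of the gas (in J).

T₁ = P₁V₁/(nR) = 582×46.6/(5.26×8.314) = 620 K.
Isochoric: V stays 46.6 L; P/T = const ⇒ T₂ = 1300 K, P₂ = 1220 kPa.
For an ideal gas ΔU = nCvΔT with Cv = (5/2)R = 20.8 J/(mol·K).
ΔU = 5.26×20.8×(1300−620) = 74300 J.

74300 J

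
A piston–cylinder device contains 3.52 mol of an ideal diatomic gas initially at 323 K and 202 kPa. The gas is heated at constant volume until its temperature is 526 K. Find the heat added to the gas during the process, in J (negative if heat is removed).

14900 J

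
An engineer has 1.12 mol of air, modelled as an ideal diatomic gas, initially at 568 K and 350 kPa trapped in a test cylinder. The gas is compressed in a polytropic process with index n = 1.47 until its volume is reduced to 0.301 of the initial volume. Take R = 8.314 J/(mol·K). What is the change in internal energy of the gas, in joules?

10000 J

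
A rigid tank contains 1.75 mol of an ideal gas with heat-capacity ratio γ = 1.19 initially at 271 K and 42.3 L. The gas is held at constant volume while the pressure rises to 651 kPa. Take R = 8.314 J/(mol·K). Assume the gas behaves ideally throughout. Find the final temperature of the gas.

P₁ = nRT₁/V₁ = 1.75×8.314×271/42.3 = 93.2 kPa.
Isochoric: V stays 42.3 L; P/T = const ⇒ T₂ = 1890 K, P₂ = 651 kPa.

1890 K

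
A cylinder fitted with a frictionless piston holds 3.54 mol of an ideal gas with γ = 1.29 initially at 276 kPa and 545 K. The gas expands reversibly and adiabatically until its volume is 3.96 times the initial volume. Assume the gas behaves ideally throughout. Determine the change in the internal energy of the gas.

V₁ = nRT₁/P₁ = 3.54×8.314×545/276 = 58.1 L.
Adiabatic: TV^(γ−1) = const ⇒ T₂ = 545×(0.253)^0.290 = 366 K; PV^γ = const ⇒ P₂ = 46.8 kPa.
For an ideal gas ΔU = nCvΔT with Cv = R/(γ−1) = 28.7 J/(mol·K).
ΔU = 3.54×28.7×(366−545) = -18200 J.

-18200 J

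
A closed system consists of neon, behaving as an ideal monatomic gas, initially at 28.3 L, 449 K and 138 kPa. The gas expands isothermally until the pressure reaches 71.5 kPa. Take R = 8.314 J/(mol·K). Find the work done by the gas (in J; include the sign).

2570 J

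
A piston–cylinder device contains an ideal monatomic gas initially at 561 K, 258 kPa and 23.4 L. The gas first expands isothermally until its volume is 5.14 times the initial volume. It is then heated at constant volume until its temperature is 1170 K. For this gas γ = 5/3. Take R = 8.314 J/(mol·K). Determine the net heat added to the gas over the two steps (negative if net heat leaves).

n = P₁V₁/(RT₁) = 258×23.4/(8.314×561) = 1.29 mol.
Step 1 — Isothermal: T stays 561 K; PV = const ⇒ V₂ = 120 L, P₂ = 50.2 kPa.
ΔU = 0 (ideal gas, T constant).
W = nRT ln(V₂/V₁) = 1.29×8.314×561×ln(5.14) = 9880 J.
Q = ΔU + W = 9880 J.
State after step 1: P = 50.2 kPa, V = 120 L, T = 561 K.
Step 2 — Isochoric: V stays 120 L; P/T = const ⇒ T₂ = 1170 K, P₂ = 105 kPa.
W = 0 (no volume change).
ΔU = nCvΔT = 1.29×12.5×(1170−561) = 9830 J.
Q = ΔU = 9830 J.
Net over both steps: W = 9880 J, Q = 19700 J, ΔU = 9830 J.

19700 J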